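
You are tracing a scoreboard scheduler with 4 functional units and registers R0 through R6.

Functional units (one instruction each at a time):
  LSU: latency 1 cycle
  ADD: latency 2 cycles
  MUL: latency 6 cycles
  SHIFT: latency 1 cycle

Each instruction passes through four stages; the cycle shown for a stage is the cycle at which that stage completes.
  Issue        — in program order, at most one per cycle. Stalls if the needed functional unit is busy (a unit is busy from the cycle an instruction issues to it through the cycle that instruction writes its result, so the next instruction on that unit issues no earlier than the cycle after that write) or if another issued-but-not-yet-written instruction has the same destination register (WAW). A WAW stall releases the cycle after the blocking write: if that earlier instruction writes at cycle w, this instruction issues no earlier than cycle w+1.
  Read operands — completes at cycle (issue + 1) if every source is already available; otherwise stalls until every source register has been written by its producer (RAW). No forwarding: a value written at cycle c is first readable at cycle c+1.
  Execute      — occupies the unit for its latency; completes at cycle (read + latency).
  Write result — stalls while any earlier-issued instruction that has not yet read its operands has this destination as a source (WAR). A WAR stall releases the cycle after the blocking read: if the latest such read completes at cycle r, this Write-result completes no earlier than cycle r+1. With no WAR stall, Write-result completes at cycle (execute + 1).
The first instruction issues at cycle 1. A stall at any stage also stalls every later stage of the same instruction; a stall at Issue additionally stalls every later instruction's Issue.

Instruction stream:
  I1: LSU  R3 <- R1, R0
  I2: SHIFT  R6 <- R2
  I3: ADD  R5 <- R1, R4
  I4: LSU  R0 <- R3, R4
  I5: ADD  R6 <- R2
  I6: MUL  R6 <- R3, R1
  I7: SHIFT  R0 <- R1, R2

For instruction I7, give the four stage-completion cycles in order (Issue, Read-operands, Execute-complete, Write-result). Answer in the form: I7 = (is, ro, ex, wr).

[I1] 1/2/3/4
[I2] 2/3/4/5
[I3] 3/4/6/7
[I4] 5/6/7/8  (struct: LSU busy until I1 writes@4)
[I5] 8/9/11/12  (struct: ADD busy until I3 writes@7)
[I6] 13/14/20/21  (WAW R6: wait I5 write@12)
[I7] 14/15/16/17

I7 = (14, 15, 16, 17)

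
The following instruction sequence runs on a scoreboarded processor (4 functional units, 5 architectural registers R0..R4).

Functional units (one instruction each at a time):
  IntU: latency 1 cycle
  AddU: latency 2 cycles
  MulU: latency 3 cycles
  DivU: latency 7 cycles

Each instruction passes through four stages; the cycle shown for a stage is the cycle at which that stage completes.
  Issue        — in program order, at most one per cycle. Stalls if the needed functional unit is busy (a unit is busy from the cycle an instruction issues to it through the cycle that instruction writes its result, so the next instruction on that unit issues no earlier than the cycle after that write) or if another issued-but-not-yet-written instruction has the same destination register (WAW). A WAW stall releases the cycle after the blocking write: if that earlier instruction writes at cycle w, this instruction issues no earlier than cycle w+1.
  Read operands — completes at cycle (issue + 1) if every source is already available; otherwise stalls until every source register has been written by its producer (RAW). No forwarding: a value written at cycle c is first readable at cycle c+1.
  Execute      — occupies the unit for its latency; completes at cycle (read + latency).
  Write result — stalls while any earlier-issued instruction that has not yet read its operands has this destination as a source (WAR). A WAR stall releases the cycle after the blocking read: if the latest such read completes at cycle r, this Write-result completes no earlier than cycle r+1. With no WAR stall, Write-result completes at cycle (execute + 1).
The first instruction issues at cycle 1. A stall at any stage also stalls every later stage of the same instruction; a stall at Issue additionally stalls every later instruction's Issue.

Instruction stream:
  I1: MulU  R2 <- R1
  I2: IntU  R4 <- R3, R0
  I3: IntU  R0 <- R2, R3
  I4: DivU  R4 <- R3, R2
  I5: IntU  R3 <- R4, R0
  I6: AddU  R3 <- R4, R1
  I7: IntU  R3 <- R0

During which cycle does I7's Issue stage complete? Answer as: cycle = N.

cycle = 25

[1] I1→MulU
[2] I1 RO; I2→IntU
[3] I2 RO
[4] I2 EX
[5] I1 EX; I2 WR R4
[6] I1 WR R2; I3→IntU
[7] I3 RO; I4→DivU
[8] I3 EX; I4 RO
[9] I3 WR R0
[10] I5→IntU
[15] I4 EX
[16] I4 WR R4
[17] I5 RO
[18] I5 EX
[19] I5 WR R3
[20] I6→AddU
[21] I6 RO
[23] I6 EX
[24] I6 WR R3
[25] I7→IntU
[26] I7 RO
[27] I7 EX
[28] I7 WR R3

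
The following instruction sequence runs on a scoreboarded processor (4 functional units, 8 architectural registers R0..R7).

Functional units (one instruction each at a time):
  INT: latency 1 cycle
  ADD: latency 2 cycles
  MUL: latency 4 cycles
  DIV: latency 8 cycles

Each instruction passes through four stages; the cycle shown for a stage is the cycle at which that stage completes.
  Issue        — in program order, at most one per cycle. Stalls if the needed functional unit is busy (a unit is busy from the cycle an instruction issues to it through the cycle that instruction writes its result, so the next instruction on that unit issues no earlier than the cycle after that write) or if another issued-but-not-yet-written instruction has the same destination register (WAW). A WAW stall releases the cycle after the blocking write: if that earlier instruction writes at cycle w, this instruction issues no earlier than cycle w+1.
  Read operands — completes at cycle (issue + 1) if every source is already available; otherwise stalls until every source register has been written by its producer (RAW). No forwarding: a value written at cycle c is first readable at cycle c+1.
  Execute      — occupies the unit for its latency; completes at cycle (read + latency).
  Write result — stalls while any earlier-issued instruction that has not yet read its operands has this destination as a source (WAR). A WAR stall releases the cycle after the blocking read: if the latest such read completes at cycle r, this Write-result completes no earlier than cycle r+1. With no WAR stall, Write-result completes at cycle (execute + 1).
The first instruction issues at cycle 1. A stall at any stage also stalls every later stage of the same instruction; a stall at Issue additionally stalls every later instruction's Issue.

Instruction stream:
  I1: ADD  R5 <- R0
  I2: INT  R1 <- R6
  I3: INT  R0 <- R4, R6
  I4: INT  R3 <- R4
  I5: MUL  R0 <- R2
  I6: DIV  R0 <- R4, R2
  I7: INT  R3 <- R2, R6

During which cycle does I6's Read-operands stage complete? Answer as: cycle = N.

cycle = 19

[I1] 1/2/4/5
[I2] 2/3/4/5
[I3] 6/7/8/9  (struct: INT busy until I2 writes@5)
[I4] 10/11/12/13  (struct: INT busy until I3 writes@9)
[I5] 11/12/16/17
[I6] 18/19/27/28  (WAW R0: wait I5 write@17)
[I7] 19/20/21/22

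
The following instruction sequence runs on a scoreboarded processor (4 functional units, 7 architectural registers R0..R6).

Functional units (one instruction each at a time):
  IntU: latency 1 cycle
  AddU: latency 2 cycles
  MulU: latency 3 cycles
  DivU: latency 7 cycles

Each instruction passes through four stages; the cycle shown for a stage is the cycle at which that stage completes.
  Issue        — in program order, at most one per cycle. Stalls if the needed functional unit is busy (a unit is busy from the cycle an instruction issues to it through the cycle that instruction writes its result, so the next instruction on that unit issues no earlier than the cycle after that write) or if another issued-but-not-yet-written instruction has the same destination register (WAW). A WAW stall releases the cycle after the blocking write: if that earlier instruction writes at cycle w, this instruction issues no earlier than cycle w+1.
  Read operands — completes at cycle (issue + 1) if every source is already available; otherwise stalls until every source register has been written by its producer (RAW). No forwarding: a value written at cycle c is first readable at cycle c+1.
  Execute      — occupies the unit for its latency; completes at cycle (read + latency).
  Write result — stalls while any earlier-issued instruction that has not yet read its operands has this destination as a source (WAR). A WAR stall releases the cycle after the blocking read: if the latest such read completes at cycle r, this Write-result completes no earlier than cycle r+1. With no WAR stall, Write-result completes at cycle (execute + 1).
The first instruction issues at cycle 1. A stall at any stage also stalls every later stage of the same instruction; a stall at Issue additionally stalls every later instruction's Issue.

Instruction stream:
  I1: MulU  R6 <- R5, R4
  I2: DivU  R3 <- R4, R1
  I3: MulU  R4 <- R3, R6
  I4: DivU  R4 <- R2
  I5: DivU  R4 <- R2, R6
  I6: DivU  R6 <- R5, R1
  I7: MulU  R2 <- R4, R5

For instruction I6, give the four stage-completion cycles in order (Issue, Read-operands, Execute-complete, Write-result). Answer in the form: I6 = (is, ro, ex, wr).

I6 = (37, 38, 45, 46)

I1: IS=1 RO=2 EX=5 WR=6
I2: IS=2 RO=3 EX=10 WR=11
I3: IS=7 RO=12 EX=15 WR=16  [struct: MulU busy until I1 writes@6; RAW R3: wait I2 write@11]
I4: IS=17 RO=18 EX=25 WR=26  [WAW R4: wait I3 write@16]
I5: IS=27 RO=28 EX=35 WR=36  [struct: DivU busy until I4 writes@26]
I6: IS=37 RO=38 EX=45 WR=46  [struct: DivU busy until I5 writes@36]
I7: IS=38 RO=39 EX=42 WR=43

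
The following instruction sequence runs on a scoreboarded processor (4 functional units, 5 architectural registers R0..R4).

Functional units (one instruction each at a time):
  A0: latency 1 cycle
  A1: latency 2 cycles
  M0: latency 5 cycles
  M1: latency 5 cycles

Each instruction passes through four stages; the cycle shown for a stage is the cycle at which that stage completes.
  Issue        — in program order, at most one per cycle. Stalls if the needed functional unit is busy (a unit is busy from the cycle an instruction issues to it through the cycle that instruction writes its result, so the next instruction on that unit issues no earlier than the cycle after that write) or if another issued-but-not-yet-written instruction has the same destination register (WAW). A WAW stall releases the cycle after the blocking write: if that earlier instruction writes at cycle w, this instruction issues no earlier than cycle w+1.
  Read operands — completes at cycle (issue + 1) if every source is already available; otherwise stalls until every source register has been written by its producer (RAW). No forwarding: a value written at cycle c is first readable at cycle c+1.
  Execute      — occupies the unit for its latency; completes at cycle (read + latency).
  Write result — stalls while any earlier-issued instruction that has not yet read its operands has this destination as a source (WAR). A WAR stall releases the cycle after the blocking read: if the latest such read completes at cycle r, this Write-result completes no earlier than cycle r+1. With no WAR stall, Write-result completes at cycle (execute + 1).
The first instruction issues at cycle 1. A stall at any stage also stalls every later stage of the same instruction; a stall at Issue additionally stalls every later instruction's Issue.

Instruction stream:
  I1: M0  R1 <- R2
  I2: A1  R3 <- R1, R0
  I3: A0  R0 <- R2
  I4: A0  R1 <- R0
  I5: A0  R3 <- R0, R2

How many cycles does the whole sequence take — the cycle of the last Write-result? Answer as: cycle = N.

cycle = 18

cycle 1: issue I1 (M0)
cycle 2: I1 read-ops, issue I2 (A1)
cycle 3: issue I3 (A0)
cycle 4: I3 read-ops
cycle 5: I3 finished on A0
cycle 7: I1 finished on M0
cycle 8: I1→R1
cycle 9: I2 read-ops
cycle 10: I3→R0
cycle 11: I2 finished on A1, issue I4 (A0)
cycle 12: I2→R3, I4 read-ops
cycle 13: I4 finished on A0
cycle 14: I4→R1
cycle 15: issue I5 (A0)
cycle 16: I5 read-ops
cycle 17: I5 finished on A0
cycle 18: I5→R3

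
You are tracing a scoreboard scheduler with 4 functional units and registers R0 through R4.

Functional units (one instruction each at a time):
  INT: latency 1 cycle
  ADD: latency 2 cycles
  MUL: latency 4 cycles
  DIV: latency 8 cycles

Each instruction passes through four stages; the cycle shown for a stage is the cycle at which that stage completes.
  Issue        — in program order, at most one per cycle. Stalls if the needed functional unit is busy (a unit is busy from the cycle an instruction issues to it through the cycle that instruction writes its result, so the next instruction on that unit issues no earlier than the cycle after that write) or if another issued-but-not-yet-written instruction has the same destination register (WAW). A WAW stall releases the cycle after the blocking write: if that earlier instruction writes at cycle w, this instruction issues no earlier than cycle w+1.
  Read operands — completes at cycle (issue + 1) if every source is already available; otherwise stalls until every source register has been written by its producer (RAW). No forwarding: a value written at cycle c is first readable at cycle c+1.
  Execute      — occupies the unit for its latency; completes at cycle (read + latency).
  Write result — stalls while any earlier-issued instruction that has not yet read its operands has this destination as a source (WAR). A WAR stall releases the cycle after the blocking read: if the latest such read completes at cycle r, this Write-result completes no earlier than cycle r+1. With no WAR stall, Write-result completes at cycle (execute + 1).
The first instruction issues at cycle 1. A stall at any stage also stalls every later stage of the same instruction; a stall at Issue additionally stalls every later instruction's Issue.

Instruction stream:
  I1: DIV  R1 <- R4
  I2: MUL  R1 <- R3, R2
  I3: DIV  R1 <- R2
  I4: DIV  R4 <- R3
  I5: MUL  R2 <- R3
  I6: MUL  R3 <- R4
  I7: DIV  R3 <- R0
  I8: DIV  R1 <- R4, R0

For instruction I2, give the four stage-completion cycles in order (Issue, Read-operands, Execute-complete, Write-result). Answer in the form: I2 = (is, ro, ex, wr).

t=1  I1 issues→DIV
t=2  I1 reads
t=10  I1 exec-done
t=11  I1 writes R1
t=12  I2 issues→MUL
t=13  I2 reads
t=17  I2 exec-done
t=18  I2 writes R1
t=19  I3 issues→DIV
t=20  I3 reads
t=28  I3 exec-done
t=29  I3 writes R1
t=30  I4 issues→DIV
t=31  I4 reads | I5 issues→MUL
t=32  I5 reads
t=36  I5 exec-done
t=37  I5 writes R2
t=38  I6 issues→MUL
t=39  I4 exec-done
t=40  I4 writes R4
t=41  I6 reads
t=45  I6 exec-done
t=46  I6 writes R3
t=47  I7 issues→DIV
t=48  I7 reads
t=56  I7 exec-done
t=57  I7 writes R3
t=58  I8 issues→DIV
t=59  I8 reads
t=67  I8 exec-done
t=68  I8 writes R1

I2 = (12, 13, 17, 18)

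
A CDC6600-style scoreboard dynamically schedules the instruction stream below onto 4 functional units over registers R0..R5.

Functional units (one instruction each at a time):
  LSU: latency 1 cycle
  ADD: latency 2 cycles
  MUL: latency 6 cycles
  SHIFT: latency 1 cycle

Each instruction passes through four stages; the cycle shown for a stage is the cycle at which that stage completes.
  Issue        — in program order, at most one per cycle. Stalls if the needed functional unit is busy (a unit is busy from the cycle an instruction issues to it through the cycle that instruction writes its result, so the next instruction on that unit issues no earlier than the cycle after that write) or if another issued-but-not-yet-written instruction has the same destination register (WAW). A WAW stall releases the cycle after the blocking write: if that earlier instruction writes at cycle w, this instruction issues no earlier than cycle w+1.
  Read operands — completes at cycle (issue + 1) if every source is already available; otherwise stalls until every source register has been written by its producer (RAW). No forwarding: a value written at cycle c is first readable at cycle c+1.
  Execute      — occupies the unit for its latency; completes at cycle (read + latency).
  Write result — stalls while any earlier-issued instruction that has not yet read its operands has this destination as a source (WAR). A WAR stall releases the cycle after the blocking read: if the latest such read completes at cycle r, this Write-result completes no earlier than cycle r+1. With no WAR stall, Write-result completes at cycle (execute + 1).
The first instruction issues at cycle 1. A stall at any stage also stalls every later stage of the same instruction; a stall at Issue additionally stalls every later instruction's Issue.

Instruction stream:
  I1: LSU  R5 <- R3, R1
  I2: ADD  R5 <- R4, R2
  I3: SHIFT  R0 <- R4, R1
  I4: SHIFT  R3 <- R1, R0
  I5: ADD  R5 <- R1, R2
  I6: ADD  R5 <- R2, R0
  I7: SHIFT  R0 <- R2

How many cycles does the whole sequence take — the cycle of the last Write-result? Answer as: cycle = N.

I1  is:1  ro:2  ex:3  wr:4
I2  is:5  ro:6  ex:8  wr:9  — WAW R5: wait I1 write@4
I3  is:6  ro:7  ex:8  wr:9
I4  is:10  ro:11  ex:12  wr:13  — struct: SHIFT busy until I3 writes@9
I5  is:11  ro:12  ex:14  wr:15
I6  is:16  ro:17  ex:19  wr:20  — struct: ADD busy until I5 writes@15
I7  is:17  ro:18  ex:19  wr:20

cycle = 20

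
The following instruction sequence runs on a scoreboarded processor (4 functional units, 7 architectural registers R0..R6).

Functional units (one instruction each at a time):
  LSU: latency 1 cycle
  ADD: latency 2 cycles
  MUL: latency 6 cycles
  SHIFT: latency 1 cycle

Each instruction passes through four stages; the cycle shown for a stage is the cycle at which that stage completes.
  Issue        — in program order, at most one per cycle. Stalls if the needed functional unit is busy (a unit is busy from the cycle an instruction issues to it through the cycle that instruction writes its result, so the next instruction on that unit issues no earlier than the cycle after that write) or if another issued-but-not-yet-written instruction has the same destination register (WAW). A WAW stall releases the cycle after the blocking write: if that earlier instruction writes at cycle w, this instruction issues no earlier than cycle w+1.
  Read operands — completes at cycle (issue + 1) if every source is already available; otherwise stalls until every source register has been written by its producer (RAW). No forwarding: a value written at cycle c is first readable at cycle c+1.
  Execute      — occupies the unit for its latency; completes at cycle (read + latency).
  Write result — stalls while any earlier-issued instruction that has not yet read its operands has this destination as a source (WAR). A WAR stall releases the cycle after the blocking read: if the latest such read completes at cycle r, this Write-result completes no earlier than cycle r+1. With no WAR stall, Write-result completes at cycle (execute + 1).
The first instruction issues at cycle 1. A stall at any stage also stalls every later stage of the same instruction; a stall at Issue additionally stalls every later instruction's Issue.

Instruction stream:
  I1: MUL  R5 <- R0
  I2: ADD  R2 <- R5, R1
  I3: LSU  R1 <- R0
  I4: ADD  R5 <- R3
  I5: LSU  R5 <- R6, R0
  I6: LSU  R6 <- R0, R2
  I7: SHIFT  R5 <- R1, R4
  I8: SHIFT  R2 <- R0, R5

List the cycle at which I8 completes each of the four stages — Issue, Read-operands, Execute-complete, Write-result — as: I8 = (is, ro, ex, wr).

I8 = (28, 29, 30, 31)

[I1] 1/2/8/9
[I2] 2/10/12/13  (RAW R5: wait I1 write@9)
[I3] 3/4/5/11  (WAR R1: wait I2 read@10)
[I4] 14/15/17/18  (struct: ADD busy until I2 writes@13)
[I5] 19/20/21/22  (WAW R5: wait I4 write@18)
[I6] 23/24/25/26  (struct: LSU busy until I5 writes@22)
[I7] 24/25/26/27
[I8] 28/29/30/31  (struct: SHIFT busy until I7 writes@27)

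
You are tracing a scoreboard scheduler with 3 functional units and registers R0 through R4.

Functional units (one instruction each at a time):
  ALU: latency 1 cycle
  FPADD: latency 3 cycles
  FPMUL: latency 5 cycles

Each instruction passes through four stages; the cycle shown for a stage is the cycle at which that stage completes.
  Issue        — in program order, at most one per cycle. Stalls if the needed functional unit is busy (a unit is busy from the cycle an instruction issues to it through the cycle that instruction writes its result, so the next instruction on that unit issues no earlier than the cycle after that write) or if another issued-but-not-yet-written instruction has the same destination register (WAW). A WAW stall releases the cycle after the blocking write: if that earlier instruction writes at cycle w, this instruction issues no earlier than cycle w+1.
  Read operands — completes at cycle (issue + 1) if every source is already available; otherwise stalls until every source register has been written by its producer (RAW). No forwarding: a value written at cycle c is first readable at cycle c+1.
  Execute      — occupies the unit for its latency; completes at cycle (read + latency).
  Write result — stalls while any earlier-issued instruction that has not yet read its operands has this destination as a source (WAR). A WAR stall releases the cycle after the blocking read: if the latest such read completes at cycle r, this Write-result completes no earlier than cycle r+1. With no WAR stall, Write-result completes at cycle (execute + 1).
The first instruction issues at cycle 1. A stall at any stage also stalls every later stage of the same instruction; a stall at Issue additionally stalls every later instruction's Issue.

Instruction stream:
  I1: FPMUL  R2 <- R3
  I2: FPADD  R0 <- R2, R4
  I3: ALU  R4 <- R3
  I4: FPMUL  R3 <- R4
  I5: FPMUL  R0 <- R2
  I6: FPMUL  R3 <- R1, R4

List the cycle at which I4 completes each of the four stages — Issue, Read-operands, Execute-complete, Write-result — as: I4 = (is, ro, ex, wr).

I4 = (9, 11, 16, 17)

t=1  I1→FPMUL
t=2  I1 RO · I2→FPADD
t=3  I3→ALU
t=4  I3 RO
t=5  I3 EX
t=7  I1 EX
t=8  I1 WR R2
t=9  I2 RO · I4→FPMUL
t=10  I3 WR R4
t=11  I4 RO
t=12  I2 EX
t=13  I2 WR R0
t=16  I4 EX
t=17  I4 WR R3
t=18  I5→FPMUL
t=19  I5 RO
t=24  I5 EX
t=25  I5 WR R0
t=26  I6→FPMUL
t=27  I6 RO
t=32  I6 EX
t=33  I6 WR R3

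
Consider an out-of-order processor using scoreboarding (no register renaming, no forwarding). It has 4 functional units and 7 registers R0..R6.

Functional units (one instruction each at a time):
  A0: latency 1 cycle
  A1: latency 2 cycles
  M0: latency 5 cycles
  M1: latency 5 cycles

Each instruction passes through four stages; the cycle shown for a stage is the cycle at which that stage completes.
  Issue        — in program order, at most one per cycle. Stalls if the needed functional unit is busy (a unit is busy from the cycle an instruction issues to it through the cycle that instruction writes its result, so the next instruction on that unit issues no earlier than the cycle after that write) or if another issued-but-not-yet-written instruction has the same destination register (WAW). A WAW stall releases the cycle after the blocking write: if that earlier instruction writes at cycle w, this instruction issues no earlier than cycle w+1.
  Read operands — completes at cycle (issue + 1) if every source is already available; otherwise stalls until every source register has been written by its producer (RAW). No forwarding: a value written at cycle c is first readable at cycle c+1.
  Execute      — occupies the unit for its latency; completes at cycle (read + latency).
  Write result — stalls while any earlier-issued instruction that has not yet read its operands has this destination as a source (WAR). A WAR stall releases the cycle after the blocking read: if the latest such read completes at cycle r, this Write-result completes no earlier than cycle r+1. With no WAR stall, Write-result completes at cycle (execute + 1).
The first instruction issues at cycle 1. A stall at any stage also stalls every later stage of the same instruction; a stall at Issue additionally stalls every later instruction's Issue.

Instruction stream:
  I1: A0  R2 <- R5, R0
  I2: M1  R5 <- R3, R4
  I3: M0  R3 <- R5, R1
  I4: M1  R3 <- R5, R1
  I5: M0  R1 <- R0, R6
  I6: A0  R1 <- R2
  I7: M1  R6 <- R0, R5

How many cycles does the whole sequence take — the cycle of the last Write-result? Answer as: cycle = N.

  I1 | 1 | 2 | 3 | 4
  I2 | 2 | 3 | 8 | 9
  I3 | 3 | 10 | 15 | 16   RAW R5: wait I2 write@9
  I4 | 17 | 18 | 23 | 24   WAW R3: wait I3 write@16
  I5 | 18 | 19 | 24 | 25
  I6 | 26 | 27 | 28 | 29   WAW R1: wait I5 write@25
  I7 | 27 | 28 | 33 | 34

cycle = 34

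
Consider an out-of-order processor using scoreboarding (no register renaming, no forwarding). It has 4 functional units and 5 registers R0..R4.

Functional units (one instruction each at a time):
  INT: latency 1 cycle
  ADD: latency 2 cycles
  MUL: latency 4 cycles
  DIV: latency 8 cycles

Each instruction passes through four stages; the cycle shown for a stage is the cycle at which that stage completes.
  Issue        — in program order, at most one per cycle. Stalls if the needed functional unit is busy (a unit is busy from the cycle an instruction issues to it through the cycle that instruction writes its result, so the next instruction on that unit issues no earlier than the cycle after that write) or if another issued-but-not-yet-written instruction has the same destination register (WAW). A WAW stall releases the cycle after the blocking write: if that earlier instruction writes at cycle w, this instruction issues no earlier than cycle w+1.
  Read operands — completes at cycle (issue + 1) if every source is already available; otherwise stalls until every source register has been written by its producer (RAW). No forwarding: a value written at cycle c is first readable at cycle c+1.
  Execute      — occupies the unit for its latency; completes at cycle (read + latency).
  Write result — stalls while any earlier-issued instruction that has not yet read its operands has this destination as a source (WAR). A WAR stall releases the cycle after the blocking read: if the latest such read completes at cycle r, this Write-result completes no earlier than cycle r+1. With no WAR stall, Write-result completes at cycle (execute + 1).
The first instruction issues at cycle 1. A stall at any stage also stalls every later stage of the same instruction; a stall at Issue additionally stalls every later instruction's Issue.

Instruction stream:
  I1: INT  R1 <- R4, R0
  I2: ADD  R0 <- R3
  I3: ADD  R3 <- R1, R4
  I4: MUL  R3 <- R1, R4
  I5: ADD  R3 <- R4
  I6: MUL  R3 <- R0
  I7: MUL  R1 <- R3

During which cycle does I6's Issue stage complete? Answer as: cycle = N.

cycle = 24

I1 -> (1, 2, 3, 4)
I2 -> (2, 3, 5, 6)
I3 -> (7, 8, 10, 11)  // struct: ADD busy until I2 writes@6
I4 -> (12, 13, 17, 18)  // WAW R3: wait I3 write@11
I5 -> (19, 20, 22, 23)  // WAW R3: wait I4 write@18
I6 -> (24, 25, 29, 30)  // WAW R3: wait I5 write@23
I7 -> (31, 32, 36, 37)  // struct: MUL busy until I6 writes@30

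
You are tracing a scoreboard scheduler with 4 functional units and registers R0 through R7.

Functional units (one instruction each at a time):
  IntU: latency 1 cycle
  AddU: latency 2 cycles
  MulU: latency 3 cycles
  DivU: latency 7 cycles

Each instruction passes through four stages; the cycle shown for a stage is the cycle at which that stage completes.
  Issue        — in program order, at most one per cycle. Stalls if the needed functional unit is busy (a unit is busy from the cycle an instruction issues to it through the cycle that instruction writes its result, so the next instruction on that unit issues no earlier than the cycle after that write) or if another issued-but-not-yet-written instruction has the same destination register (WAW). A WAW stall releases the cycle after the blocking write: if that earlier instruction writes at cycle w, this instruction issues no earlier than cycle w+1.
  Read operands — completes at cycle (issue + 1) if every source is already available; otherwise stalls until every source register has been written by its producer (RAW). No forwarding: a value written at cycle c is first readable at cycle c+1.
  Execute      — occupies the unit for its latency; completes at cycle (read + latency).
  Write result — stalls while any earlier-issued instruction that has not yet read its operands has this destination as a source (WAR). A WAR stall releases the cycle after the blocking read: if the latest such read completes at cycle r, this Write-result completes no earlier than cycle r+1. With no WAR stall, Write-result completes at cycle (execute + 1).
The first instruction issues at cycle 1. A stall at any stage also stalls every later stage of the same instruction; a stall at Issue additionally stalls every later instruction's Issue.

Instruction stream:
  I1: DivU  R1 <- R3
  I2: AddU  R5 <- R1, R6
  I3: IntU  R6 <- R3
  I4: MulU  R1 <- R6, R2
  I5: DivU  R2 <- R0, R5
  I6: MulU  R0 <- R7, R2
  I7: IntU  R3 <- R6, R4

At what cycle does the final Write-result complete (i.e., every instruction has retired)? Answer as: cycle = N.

I1: IS=1 RO=2 EX=9 WR=10
I2: IS=2 RO=11 EX=13 WR=14  [RAW R1: wait I1 write@10]
I3: IS=3 RO=4 EX=5 WR=12  [WAR R6: wait I2 read@11]
I4: IS=11 RO=13 EX=16 WR=17  [WAW R1: wait I1 write@10; RAW R6: wait I3 write@12]
I5: IS=12 RO=15 EX=22 WR=23  [RAW R5: wait I2 write@14]
I6: IS=18 RO=24 EX=27 WR=28  [struct: MulU busy until I4 writes@17; RAW R2: wait I5 write@23]
I7: IS=19 RO=20 EX=21 WR=22

cycle = 28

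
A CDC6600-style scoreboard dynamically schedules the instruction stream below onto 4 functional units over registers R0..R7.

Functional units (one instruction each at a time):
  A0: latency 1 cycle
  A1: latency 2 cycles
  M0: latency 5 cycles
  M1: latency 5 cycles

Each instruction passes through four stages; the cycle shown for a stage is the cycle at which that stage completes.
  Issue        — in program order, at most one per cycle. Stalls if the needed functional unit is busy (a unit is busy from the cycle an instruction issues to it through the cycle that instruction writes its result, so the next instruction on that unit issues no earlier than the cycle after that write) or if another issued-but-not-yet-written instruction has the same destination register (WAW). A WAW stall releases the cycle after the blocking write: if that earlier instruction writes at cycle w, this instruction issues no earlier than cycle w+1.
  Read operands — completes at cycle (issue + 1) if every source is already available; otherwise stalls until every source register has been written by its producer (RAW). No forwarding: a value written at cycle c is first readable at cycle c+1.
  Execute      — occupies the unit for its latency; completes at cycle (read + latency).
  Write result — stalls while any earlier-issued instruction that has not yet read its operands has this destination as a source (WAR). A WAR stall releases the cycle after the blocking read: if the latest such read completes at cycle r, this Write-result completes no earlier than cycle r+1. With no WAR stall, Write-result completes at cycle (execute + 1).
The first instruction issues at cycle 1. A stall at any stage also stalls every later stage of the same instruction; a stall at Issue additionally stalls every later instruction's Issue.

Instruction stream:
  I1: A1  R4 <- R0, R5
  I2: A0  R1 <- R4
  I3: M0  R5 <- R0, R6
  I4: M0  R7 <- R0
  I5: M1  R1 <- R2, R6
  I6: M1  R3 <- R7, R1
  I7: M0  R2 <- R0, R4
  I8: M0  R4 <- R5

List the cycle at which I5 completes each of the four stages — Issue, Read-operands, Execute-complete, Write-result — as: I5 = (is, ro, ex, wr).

cycle 1: issue I1 (A1)
cycle 2: I1 read-ops | issue I2 (A0)
cycle 3: issue I3 (M0)
cycle 4: I1 finished on A1 | I3 read-ops
cycle 5: I1→R4
cycle 6: I2 read-ops
cycle 7: I2 finished on A0
cycle 8: I2→R1
cycle 9: I3 finished on M0
cycle 10: I3→R5
cycle 11: issue I4 (M0)
cycle 12: I4 read-ops | issue I5 (M1)
cycle 13: I5 read-ops
cycle 17: I4 finished on M0
cycle 18: I4→R7 | I5 finished on M1
cycle 19: I5→R1
cycle 20: issue I6 (M1)
cycle 21: I6 read-ops | issue I7 (M0)
cycle 22: I7 read-ops
cycle 26: I6 finished on M1
cycle 27: I6→R3 | I7 finished on M0
cycle 28: I7→R2
cycle 29: issue I8 (M0)
cycle 30: I8 read-ops
cycle 35: I8 finished on M0
cycle 36: I8→R4

I5 = (12, 13, 18, 19)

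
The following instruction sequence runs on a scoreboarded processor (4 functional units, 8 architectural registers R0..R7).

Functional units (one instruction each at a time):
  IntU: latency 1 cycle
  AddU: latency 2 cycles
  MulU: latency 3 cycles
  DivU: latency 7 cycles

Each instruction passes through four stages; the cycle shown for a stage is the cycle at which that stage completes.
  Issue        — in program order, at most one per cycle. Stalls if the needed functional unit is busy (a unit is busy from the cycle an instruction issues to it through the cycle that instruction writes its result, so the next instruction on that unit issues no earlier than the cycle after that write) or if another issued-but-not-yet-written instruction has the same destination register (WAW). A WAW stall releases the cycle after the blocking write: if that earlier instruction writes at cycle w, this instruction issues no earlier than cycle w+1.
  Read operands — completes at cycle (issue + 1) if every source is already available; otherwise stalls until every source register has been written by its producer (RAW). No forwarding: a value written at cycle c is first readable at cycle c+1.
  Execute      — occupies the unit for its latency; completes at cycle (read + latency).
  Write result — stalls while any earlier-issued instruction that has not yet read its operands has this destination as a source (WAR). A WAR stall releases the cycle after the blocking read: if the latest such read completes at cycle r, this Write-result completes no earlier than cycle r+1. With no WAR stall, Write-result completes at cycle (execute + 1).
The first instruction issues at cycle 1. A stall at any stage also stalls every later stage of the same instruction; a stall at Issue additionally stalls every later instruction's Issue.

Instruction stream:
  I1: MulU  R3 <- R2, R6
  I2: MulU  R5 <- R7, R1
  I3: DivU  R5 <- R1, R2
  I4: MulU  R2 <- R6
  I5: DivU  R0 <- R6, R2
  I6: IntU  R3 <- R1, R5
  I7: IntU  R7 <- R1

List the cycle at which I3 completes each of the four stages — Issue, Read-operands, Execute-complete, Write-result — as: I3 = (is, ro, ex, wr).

I3 = (13, 14, 21, 22)

cycle 1: I1 issues→MulU
cycle 2: I1 reads
cycle 5: I1 exec-done
cycle 6: I1 writes R3
cycle 7: I2 issues→MulU
cycle 8: I2 reads
cycle 11: I2 exec-done
cycle 12: I2 writes R5
cycle 13: I3 issues→DivU
cycle 14: I3 reads · I4 issues→MulU
cycle 15: I4 reads
cycle 18: I4 exec-done
cycle 19: I4 writes R2
cycle 21: I3 exec-done
cycle 22: I3 writes R5
cycle 23: I5 issues→DivU
cycle 24: I5 reads · I6 issues→IntU
cycle 25: I6 reads
cycle 26: I6 exec-done
cycle 27: I6 writes R3
cycle 28: I7 issues→IntU
cycle 29: I7 reads
cycle 30: I7 exec-done
cycle 31: I5 exec-done · I7 writes R7
cycle 32: I5 writes R0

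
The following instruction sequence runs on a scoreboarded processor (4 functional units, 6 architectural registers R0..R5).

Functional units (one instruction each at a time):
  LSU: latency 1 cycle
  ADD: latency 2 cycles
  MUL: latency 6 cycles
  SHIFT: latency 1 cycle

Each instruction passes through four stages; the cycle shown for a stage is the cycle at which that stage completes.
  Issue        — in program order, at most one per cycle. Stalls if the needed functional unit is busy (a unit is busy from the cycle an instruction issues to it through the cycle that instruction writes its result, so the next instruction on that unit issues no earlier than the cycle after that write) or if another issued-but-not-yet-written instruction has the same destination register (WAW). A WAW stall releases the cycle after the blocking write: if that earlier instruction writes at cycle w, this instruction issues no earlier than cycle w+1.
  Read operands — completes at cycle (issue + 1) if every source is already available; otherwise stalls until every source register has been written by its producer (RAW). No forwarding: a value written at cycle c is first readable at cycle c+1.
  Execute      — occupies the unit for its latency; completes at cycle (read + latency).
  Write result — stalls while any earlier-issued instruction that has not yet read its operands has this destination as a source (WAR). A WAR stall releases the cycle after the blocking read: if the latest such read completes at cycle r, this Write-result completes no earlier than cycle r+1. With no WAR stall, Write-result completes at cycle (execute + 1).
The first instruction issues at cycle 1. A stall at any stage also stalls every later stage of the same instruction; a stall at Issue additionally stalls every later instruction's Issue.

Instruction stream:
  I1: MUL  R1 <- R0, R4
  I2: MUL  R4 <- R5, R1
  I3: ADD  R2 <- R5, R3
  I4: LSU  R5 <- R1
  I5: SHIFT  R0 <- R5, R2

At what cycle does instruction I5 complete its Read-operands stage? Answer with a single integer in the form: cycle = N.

t=1  I1 dispatched to MUL
t=2  I1 operands ready
t=8  I1 complete
t=9  R1←I1
t=10  I2 dispatched to MUL
t=11  I2 operands ready; I3 dispatched to ADD
t=12  I3 operands ready; I4 dispatched to LSU
t=13  I4 operands ready; I5 dispatched to SHIFT
t=14  I3 complete; I4 complete
t=15  R2←I3; R5←I4
t=16  I5 operands ready
t=17  I2 complete; I5 complete
t=18  R4←I2; R0←I5

cycle = 16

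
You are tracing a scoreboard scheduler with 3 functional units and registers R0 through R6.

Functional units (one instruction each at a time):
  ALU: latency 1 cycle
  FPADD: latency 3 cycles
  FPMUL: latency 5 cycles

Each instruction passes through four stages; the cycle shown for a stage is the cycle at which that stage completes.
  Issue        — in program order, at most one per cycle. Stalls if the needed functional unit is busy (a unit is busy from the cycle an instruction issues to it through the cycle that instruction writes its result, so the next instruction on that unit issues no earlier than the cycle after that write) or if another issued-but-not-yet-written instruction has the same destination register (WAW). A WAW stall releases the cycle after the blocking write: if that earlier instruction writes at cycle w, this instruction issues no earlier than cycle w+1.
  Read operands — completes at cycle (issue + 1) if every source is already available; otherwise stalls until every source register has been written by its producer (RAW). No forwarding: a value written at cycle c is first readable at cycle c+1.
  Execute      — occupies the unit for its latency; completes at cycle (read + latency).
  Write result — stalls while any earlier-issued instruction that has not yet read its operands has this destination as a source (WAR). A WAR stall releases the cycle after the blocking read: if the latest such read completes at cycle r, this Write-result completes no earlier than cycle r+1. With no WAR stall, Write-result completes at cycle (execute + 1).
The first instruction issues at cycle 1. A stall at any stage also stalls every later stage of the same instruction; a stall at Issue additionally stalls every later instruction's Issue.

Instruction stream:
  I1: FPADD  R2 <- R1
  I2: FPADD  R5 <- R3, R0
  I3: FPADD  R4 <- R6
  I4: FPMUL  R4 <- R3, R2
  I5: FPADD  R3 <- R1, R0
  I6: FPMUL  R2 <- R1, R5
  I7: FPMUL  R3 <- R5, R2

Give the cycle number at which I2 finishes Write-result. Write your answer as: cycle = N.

cycle = 12

  I1 | 1 | 2 | 5 | 6
  I2 | 7 | 8 | 11 | 12   struct: FPADD busy until I1 writes@6
  I3 | 13 | 14 | 17 | 18   struct: FPADD busy until I2 writes@12
  I4 | 19 | 20 | 25 | 26   WAW R4: wait I3 write@18
  I5 | 20 | 21 | 24 | 25
  I6 | 27 | 28 | 33 | 34   struct: FPMUL busy until I4 writes@26
  I7 | 35 | 36 | 41 | 42   struct: FPMUL busy until I6 writes@34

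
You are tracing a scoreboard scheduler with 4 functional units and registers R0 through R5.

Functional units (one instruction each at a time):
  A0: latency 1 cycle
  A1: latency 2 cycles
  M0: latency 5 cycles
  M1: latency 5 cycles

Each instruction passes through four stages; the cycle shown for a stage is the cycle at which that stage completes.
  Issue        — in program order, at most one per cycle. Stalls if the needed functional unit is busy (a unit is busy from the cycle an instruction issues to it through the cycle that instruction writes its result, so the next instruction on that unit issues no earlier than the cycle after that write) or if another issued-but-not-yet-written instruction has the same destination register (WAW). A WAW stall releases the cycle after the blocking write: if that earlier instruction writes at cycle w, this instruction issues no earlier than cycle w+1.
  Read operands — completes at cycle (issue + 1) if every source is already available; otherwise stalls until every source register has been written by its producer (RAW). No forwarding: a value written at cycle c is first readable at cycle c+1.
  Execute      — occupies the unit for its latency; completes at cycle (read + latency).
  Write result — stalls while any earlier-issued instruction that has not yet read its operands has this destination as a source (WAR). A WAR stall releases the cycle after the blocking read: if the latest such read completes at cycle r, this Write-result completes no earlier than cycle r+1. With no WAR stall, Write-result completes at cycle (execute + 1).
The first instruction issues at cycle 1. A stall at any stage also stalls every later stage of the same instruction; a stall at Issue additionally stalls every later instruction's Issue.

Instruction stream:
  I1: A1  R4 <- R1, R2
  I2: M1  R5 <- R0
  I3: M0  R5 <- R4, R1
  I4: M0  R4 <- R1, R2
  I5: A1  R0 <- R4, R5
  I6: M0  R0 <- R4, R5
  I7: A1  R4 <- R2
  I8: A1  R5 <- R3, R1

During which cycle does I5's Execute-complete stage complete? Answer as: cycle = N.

t=1  issue I1 (A1)
t=2  I1 read-ops, issue I2 (M1)
t=3  I2 read-ops
t=4  I1 finished on A1
t=5  I1→R4
t=8  I2 finished on M1
t=9  I2→R5
t=10  issue I3 (M0)
t=11  I3 read-ops
t=16  I3 finished on M0
t=17  I3→R5
t=18  issue I4 (M0)
t=19  I4 read-ops, issue I5 (A1)
t=24  I4 finished on M0
t=25  I4→R4
t=26  I5 read-ops
t=28  I5 finished on A1
t=29  I5→R0
t=30  issue I6 (M0)
t=31  I6 read-ops, issue I7 (A1)
t=32  I7 read-ops
t=34  I7 finished on A1
t=35  I7→R4
t=36  I6 finished on M0, issue I8 (A1)
t=37  I6→R0, I8 read-ops
t=39  I8 finished on A1
t=40  I8→R5

cycle = 28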